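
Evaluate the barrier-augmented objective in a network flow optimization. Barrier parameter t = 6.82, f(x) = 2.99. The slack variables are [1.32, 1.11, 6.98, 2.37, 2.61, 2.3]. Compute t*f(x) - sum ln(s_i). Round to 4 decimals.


Step 1: Compute log-barrier.
ln values: [0.2776, 0.1044, 1.943, 0.8629, 0.9594, 0.8329]
phi = -(0.2776 + 0.1044 + 1.943 + 0.8629 + 0.9594 + 0.8329) = -4.9802
Step 2: Compute augmented objective.
t*f(x) = 6.82*2.99 = 20.3918
Total = 20.3918 - 4.9802 = 15.4116


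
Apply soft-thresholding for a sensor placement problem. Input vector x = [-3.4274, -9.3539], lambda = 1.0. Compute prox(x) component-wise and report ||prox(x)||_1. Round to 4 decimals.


Soft-thresholding with lambda = 1.0:
prox(-3.4274) = sign(-3.4274)*max(|-3.4274| - 1.0, 0) = -2.4274
prox(-9.3539) = sign(-9.3539)*max(|-9.3539| - 1.0, 0) = -8.3539
prox(x) = [-2.4274, -8.3539]
||prox(x)||_1 = 2.4274 + 8.3539 = 10.7813


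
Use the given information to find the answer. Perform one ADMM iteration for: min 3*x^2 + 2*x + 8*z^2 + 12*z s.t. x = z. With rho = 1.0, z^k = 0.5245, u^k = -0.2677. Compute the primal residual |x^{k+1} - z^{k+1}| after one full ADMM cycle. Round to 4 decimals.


ADMM iteration with rho = 1.0, z^k = 0.5245, u^k = -0.2677
Step 1: x-update.
Minimize 3*x^2 + 2*x + (1.0/2)*(x - 0.5245 - 0.2677)^2
FOC: (2*3 + 1.0)*x = -2 + 1.0*(0.5245 + 0.2677)
x^{k+1} = -0.1725
Step 2: z-update.
Minimize 8*z^2 + 12*z + (1.0/2)*(-0.1725 - z - 0.2677)^2
FOC: (2*8 + 1.0)*z = -12 + 1.0*(-0.1725 - 0.2677)
z^{k+1} = -0.7318
Step 3: u-update.
u^{k+1} = -0.2677 - 0.1725 + 0.7318 = 0.2915
Step 4: Primal residual = |-0.1725 + 0.7318| = 0.5592


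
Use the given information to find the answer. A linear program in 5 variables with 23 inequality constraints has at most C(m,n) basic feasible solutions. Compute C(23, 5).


Each vertex corresponds to some choice of n active constraints out of m, so the number of vertices is at most C(m, n) = m! / (n!(m-n)!).
m = 23, n = 5
Numerator: 23 * 22 * 21 * 20 * 19
Denominator: 5! = 120
C(23, 5) = 33649


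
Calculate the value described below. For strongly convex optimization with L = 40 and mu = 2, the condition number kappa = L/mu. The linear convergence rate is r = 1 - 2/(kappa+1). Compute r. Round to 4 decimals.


Step 1: Compute the condition number.
kappa = L/mu = 40/2 = 20.0
Step 2: Compute the convergence rate.
r = 1 - 2/(kappa + 1) = 1 - 2*mu/(L + mu) = (L - mu)/(L + mu) = 38/42 = 0.9048


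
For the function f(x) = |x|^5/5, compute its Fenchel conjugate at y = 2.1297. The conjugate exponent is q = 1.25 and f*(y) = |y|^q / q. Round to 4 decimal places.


The conjugate exponent q satisfies 1/p + 1/q = 1.
p = 5, so q = 5/(5 - 1) = 1.25
|y|^q = 2.1297^1.25 = 2.5728
f*(2.1297) = 2.5728 / 1.25 = 2.0582


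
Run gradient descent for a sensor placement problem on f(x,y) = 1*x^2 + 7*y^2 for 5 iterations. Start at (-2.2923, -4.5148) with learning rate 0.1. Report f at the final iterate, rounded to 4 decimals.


Gradient descent on f(x,y) = 1*x^2 + 7*y^2.
Starting point: (-2.2923, -4.5148), alpha = 0.1
Step 1: grad_x = 2*1*-2.2923 = -4.5846, grad_y = 2*7*-4.5148 = -63.2072
  x_1 = -2.2923 - 0.1*-4.5846 = -1.8338
  y_1 = -4.5148 - 0.1*-63.2072 = 1.8059
Step 2: grad_x = 2*1*-1.8338 = -3.6677, grad_y = 2*7*1.8059 = 25.2829
  x_2 = -1.8338 - 0.1*-3.6677 = -1.4671
  y_2 = 1.8059 - 0.1*25.2829 = -0.7224
Step 3: grad_x = 2*1*-1.4671 = -2.9341, grad_y = 2*7*-0.7224 = -10.1132
  x_3 = -1.4671 - 0.1*-2.9341 = -1.1737
  y_3 = -0.7224 - 0.1*-10.1132 = 0.2889
Step 4: grad_x = 2*1*-1.1737 = -2.3473, grad_y = 2*7*0.2889 = 4.0453
  x_4 = -1.1737 - 0.1*-2.3473 = -0.9389
  y_4 = 0.2889 - 0.1*4.0453 = -0.1156
Step 5: grad_x = 2*1*-0.9389 = -1.8779, grad_y = 2*7*-0.1156 = -1.6181
  x_5 = -0.9389 - 0.1*-1.8779 = -0.7511
  y_5 = -0.1156 - 0.1*-1.6181 = 0.0462
f(-0.7511, 0.0462) = 1*(-0.7511)^2 + 7*0.0462^2 = 0.5792


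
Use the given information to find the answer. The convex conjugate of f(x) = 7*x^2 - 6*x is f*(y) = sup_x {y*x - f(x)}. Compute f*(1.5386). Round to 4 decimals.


f*(y) = sup_x {y*x - a*x^2 - b*x} = sup_x {(y-b)*x - a*x^2}
FOC: (y - b) - 2a*x = 0 => x* = (y - b)/(2a)
x* = (1.5386 + 6)/(2*7) = 0.5385
f*(1.5386) = (y-b)^2/(4a) = (1.5386 + 6)^2/(4*7)
= 56.8305/28 = 2.0297


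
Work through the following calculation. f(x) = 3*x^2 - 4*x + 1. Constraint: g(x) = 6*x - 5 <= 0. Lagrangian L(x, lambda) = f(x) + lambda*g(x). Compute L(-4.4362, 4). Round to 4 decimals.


Step 1: Evaluate f(x).
f(-4.4362) = 3*(-4.4362)^2 - 4*(-4.4362) + 1 = 77.7844
Step 2: Evaluate g(x).
g(-4.4362) = 6*-4.4362 - 5 = -31.6172
Step 3: Compute Lagrangian.
L = 77.7844 + 4*-31.6172 = -48.6844


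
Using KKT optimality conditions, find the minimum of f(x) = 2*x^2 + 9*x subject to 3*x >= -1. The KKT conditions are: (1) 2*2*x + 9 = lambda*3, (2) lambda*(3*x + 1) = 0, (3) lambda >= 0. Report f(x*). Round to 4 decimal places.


Step 1: Try lambda = 0 (constraint inactive).
x_unc = -9/(2*2) = -2.25
Check: 3*-2.25 = -6.75 < -1 -- violated!
Step 2: Constraint must be active: 3*x = -1
x* = -1/3 = -0.3333 (rounded; the exact value -1/3 is used below)
lambda = (2*2*(-1/3) + 9)/3 = 2.5556
Step 3: Compute optimal value.
f(x*) = 2*(-1/3)^2 + 9*(-1/3) = -2.7778


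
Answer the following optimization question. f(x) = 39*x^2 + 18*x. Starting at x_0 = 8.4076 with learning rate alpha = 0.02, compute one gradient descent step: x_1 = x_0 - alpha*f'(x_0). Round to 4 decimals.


We compute the gradient at x_0 and apply the update.
f'(x) = 78*x + 18
f'(8.4076) = 78*8.4076 + 18 = 673.7928
x_1 = 8.4076 - 0.02*673.7928 = -5.0683


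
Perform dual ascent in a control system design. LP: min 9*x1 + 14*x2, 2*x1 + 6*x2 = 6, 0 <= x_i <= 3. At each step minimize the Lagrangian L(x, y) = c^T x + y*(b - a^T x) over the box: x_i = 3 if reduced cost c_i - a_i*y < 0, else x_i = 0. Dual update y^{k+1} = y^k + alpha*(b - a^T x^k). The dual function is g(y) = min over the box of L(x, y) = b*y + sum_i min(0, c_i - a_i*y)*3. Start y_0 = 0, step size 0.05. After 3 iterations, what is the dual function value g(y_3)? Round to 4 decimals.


Dual ascent for LP: min 9*x1 + 14*x2, 2*x1 + 6*x2 = 6, 0 <= x_i <= 3
Step 1: y^k = 0.0, reduced costs: (9.0, 14.0)
  x^k = (0.0, 0.0), subgradient = b - a^T x = 6.0
  y^{k+1} = 0.0 + 0.05*6.0 = 0.3
Step 2: y^k = 0.3, reduced costs: (8.4, 12.2)
  x^k = (0.0, 0.0), subgradient = b - a^T x = 6.0
  y^{k+1} = 0.3 + 0.05*6.0 = 0.6
Step 3: y^k = 0.6, reduced costs: (7.8, 10.4)
  x^k = (0.0, 0.0), subgradient = b - a^T x = 6.0
  y^{k+1} = 0.6 + 0.05*6.0 = 0.9
Dual objective at y_3 = 0.9: reduced costs (7.2, 8.6), box minimizer x = (0.0, 0.0)
g(y_3) = b*y + (c1 - a1*y)*x1 + (c2 - a2*y)*x2 = 6*0.9 + 7.2*0.0 + 8.6*0.0 = 5.4 + 0.0 + 0.0 = 5.4


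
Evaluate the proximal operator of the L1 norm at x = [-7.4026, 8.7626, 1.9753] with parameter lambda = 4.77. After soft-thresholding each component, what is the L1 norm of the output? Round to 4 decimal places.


Soft-thresholding with lambda = 4.77:
prox(-7.4026) = sign(-7.4026)*max(|-7.4026| - 4.77, 0) = -2.6326
prox(8.7626) = sign(8.7626)*max(|8.7626| - 4.77, 0) = 3.9926
prox(1.9753) = sign(1.9753)*max(|1.9753| - 4.77, 0) = 0.0
prox(x) = [-2.6326, 3.9926, 0.0]
||prox(x)||_1 = 2.6326 + 3.9926 + 0.0 = 6.6252


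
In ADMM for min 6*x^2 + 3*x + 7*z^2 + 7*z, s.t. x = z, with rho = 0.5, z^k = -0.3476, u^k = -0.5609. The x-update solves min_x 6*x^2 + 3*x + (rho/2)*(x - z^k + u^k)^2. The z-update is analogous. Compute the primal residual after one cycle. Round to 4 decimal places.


ADMM iteration with rho = 0.5, z^k = -0.3476, u^k = -0.5609
Step 1: x-update.
Minimize 6*x^2 + 3*x + (0.5/2)*(x + 0.3476 - 0.5609)^2
FOC: (2*6 + 0.5)*x = -3 + 0.5*(-0.3476 + 0.5609)
x^{k+1} = -0.2315
Step 2: z-update.
Minimize 7*z^2 + 7*z + (0.5/2)*(-0.2315 - z - 0.5609)^2
FOC: (2*7 + 0.5)*z = -7 + 0.5*(-0.2315 - 0.5609)
z^{k+1} = -0.5101
Step 3: u-update.
u^{k+1} = -0.5609 - 0.2315 + 0.5101 = -0.2823
Step 4: Primal residual = |-0.2315 + 0.5101| = 0.2786


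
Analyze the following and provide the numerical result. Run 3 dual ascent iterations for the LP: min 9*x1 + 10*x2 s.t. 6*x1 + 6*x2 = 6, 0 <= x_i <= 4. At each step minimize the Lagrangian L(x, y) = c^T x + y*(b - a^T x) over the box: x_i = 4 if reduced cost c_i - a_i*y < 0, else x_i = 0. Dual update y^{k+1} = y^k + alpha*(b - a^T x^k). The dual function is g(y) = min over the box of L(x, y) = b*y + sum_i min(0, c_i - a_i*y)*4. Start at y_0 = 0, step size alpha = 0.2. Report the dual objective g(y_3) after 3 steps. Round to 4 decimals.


Dual ascent for LP: min 9*x1 + 10*x2, 6*x1 + 6*x2 = 6, 0 <= x_i <= 4
Step 1: y^k = 0.0, reduced costs: (9.0, 10.0)
  x^k = (0.0, 0.0), subgradient = b - a^T x = 6.0
  y^{k+1} = 0.0 + 0.2*6.0 = 1.2
Step 2: y^k = 1.2, reduced costs: (1.8, 2.8)
  x^k = (0.0, 0.0), subgradient = b - a^T x = 6.0
  y^{k+1} = 1.2 + 0.2*6.0 = 2.4
Step 3: y^k = 2.4, reduced costs: (-5.4, -4.4)
  x^k = (4.0, 4.0), subgradient = b - a^T x = -42.0
  y^{k+1} = 2.4 + 0.2*-42.0 = -6.0
Dual objective at y_3 = -6.0: reduced costs (45.0, 46.0), box minimizer x = (0.0, 0.0)
g(y_3) = b*y + (c1 - a1*y)*x1 + (c2 - a2*y)*x2 = 6*(-6.0) + 45.0*0.0 + 46.0*0.0 = -36.0 + 0.0 + 0.0 = -36.0


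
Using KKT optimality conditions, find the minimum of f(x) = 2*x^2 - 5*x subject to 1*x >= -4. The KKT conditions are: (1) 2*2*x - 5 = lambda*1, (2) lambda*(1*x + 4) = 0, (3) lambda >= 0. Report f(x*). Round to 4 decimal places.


Step 1: Try lambda = 0 (constraint inactive).
Stationarity: 2*2*x - 5 = 0
x* = 5/(2*2) = 1.25
Check constraint: 1*1.25 = 1.25 >= -4 -- satisfied.
Step 2: Compute optimal value.
f(x*) = 2*1.25^2 - 5*1.25 = -3.125


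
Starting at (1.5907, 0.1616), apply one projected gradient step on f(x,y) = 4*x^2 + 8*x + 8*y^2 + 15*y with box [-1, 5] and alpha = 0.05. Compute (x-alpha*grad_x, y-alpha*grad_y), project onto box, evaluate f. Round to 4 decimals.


Step 1: Compute gradient at (1.5907, 0.1616).
grad_x = 2*4*1.5907 + 8 = 20.7256
grad_y = 2*8*0.1616 + 15 = 17.5856
Step 2: Gradient step.
x_raw = 1.5907 - 0.05*20.7256 = 0.5544
y_raw = 0.1616 - 0.05*17.5856 = -0.7177
Step 3: Project onto [-1, 5].
x_proj = clip(0.5544) = 0.5544
y_proj = clip(-0.7177) = -0.7177
Step 4: Evaluate f.
f(0.5544, -0.7177) = -0.9798


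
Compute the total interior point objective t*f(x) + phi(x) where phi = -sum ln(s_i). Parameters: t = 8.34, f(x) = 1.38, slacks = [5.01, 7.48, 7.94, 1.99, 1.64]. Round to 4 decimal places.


Step 1: Compute log-barrier.
ln values: [1.6114, 2.0122, 2.0719, 0.6881, 0.4947]
phi = -(1.6114 + 2.0122 + 2.0719 + 0.6881 + 0.4947) = -6.8784
Step 2: Compute augmented objective.
t*f(x) = 8.34*1.38 = 11.5092
Total = 11.5092 - 6.8784 = 4.6308


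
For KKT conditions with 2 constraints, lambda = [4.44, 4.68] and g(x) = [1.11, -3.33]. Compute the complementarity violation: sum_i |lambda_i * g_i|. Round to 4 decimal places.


KKT complementary slackness check:
lambda_1 * g_1 = 4.44 * 1.11 = 4.9284
lambda_2 * g_2 = 4.68 * -3.33 = -15.5844
Total violation = 4.9284 + 15.5844 = 20.5128


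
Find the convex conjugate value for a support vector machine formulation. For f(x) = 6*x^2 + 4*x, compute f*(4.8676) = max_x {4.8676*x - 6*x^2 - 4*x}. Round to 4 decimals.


f*(y) = sup_x {y*x - a*x^2 - b*x} = sup_x {(y-b)*x - a*x^2}
FOC: (y - b) - 2a*x = 0 => x* = (y - b)/(2a)
x* = (4.8676 - 4)/(2*6) = 0.0723
f*(4.8676) = (y-b)^2/(4a) = (4.8676 - 4)^2/(4*6)
= 0.7527/24 = 0.0314


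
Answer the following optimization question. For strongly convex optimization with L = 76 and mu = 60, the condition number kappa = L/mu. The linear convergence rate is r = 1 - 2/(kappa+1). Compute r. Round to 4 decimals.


Step 1: Compute the condition number.
kappa = L/mu = 76/60 = 1.2667
Step 2: Compute the convergence rate.
r = 1 - 2/(kappa + 1) = 1 - 2*mu/(L + mu) = (L - mu)/(L + mu) = 16/136 = 0.1176


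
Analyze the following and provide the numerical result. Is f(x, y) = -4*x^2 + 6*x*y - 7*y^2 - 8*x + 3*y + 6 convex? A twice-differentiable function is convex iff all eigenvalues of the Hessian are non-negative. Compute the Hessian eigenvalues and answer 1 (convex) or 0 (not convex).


The Hessian of f(x,y) = -4*x^2 + 6*x*y - 7*y^2 - 8*x + 3*y + 6 is:
H = [[-8, 6], [6, -14]]
Trace = -8 - 14 = -22
Determinant = -8*-14 - (6)^2 = 76
Discriminant = (-22)^2 - 4*76 = 180.0
Eigenvalues: lambda_1 = -17.7082, lambda_2 = -4.2918
The function is not convex.

0


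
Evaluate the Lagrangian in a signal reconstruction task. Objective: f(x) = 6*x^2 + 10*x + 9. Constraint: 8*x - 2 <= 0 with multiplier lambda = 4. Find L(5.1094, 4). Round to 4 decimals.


Step 1: Evaluate f(x).
f(5.1094) = 6*5.1094^2 + 10*5.1094 + 9 = 216.7298
Step 2: Evaluate g(x).
g(5.1094) = 8*5.1094 - 2 = 38.8752
Step 3: Compute Lagrangian.
L = 216.7298 + 4*38.8752 = 372.2306


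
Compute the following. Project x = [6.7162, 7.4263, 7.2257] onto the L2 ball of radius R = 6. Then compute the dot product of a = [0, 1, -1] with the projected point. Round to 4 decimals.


Step 1: Compute ||x|| (intermediates to 6 decimals).
||x|| = sqrt(6.7162^2 + 7.4263^2 + 7.2257^2) = 12.347794
Step 2: Project.
Since ||x|| > R, scale = R/||x|| = 6/12.347794 = 0.485917, proj(x) = scale * x
proj(x) = [3.263516, 3.608565, 3.51109]
Step 3: Dot product.
a^T * proj(x) = 0*3.263516 + 1*3.608565 - 1*3.51109 = 0.0975


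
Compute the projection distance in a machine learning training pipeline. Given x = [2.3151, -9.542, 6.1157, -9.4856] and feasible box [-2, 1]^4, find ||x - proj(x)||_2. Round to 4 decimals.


Project each component onto [-2, 1].
clip(2.3151) = 1.0, clip(-9.542) = -2.0, clip(6.1157) = 1.0, clip(-9.4856) = -2.0
Projection = [1.0, -2.0, 1.0, -2.0]
Squared diffs: [1.7295, 56.8818, 26.1704, 56.0342]
Distance = sqrt(140.8159) = 11.8666


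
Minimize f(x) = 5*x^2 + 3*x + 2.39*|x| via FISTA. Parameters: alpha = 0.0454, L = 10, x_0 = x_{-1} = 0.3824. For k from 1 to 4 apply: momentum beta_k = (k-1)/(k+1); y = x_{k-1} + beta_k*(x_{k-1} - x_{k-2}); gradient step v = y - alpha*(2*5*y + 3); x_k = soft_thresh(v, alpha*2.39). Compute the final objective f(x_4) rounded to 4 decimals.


FISTA on f(x) = 5*x^2 + 3*x + 2.39*|x|
L = 10, alpha = 0.0454
Iteration 1: beta = 0.0, y = 0.3824 + 0.0*(0.3824 - 0.3824) = 0.3824
  grad(y) = 6.824, v = y - alpha*grad = 0.0726
  prox(v) = soft_thresh(0.0726, 0.1085) = 0.0
Iteration 2: beta = 0.3333, y = 0.0 + 0.3333*(0.0 - 0.3824) = -0.1275
  grad(y) = 1.7253, v = y - alpha*grad = -0.2058
  prox(v) = soft_thresh(-0.2058, 0.1085) = -0.0973
Iteration 3: beta = 0.5, y = -0.0973 + 0.5*(-0.0973 - 0.0) = -0.1459
  grad(y) = 1.5406, v = y - alpha*grad = -0.2159
  prox(v) = soft_thresh(-0.2159, 0.1085) = -0.1074
Iteration 4: beta = 0.6, y = -0.1074 + 0.6*(-0.1074 + 0.0973) = -0.1134
  grad(y) = 1.8657, v = y - alpha*grad = -0.1981
  prox(v) = soft_thresh(-0.1981, 0.1085) = -0.0896
f(x_4) = 5*(-0.0896)^2 + 3*(-0.0896) + 2.39*|-0.0896| = -0.0145


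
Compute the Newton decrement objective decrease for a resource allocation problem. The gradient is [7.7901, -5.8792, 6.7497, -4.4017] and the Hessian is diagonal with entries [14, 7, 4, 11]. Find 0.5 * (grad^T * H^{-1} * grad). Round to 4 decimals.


Step 1: H is diagonal, so H^(-1) * g = [0.5564, -0.8399, 1.6874, -0.4002].
Step 2: g^T H^(-1) g = sum_i g_i^2 / H_ii
  = (7.7901)^2/14 + (-5.8792)^2/7 + (6.7497)^2/4 + (-4.4017)^2/11
  = 4.3347 + 4.9379 + 11.3896 + 1.7614 = 22.4235
Step 3: Objective decrease = 0.5 * g^T H^(-1) g = 11.2118


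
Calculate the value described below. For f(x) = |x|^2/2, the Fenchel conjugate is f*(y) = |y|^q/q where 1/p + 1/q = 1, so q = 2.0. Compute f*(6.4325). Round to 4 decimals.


The conjugate exponent q satisfies 1/p + 1/q = 1.
p = 2, so q = 2/(2 - 1) = 2.0
|y|^q = 6.4325^2.0 = 41.3771
f*(6.4325) = 41.3771 / 2.0 = 20.6885


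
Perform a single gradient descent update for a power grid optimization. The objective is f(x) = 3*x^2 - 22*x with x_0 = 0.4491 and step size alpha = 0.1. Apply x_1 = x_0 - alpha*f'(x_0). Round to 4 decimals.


We compute the gradient at x_0 and apply the update.
f'(x) = 6*x - 22
f'(0.4491) = 6*0.4491 - 22 = -19.3054
x_1 = 0.4491 - 0.1*-19.3054 = 2.3796


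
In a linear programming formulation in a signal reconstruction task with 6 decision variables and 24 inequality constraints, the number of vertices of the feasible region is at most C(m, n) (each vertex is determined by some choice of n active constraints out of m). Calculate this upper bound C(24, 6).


Each vertex corresponds to some choice of n active constraints out of m, so the number of vertices is at most C(m, n) = m! / (n!(m-n)!).
m = 24, n = 6
Numerator: 24 * 23 * 22 * 21 * 20 * 19
Denominator: 6! = 720
C(24, 6) = 134596


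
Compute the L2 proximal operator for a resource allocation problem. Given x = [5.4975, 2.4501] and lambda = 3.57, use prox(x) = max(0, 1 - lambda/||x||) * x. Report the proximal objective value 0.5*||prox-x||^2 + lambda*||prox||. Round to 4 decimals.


Step 1: Compute ||x||.
||x|| = 6.0188
Step 2: Compute scaling factor.
scale = max(0, 1 - 3.57/6.0188) = 0.4069
Step 3: prox(x) = [2.2367, 0.9968]
||prox(x)|| = 2.4488
Step 4: Proximal objective.
0.5*||prox-x||^2 = 6.3725
lambda*||prox|| = 8.7422
Total = 15.1145


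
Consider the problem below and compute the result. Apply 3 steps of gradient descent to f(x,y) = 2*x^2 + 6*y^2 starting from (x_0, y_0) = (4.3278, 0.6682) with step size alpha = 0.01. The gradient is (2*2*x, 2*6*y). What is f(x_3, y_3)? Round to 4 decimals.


Gradient descent on f(x,y) = 2*x^2 + 6*y^2.
Starting point: (4.3278, 0.6682), alpha = 0.01
Step 1: grad_x = 2*2*4.3278 = 17.3112, grad_y = 2*6*0.6682 = 8.0184
  x_1 = 4.3278 - 0.01*17.3112 = 4.1547
  y_1 = 0.6682 - 0.01*8.0184 = 0.588
Step 2: grad_x = 2*2*4.1547 = 16.6188, grad_y = 2*6*0.588 = 7.0562
  x_2 = 4.1547 - 0.01*16.6188 = 3.9885
  y_2 = 0.588 - 0.01*7.0562 = 0.5175
Step 3: grad_x = 2*2*3.9885 = 15.954, grad_y = 2*6*0.5175 = 6.2094
  x_3 = 3.9885 - 0.01*15.954 = 3.829
  y_3 = 0.5175 - 0.01*6.2094 = 0.4554
f(3.829, 0.4554) = 2*3.829^2 + 6*0.4554^2 = 30.566


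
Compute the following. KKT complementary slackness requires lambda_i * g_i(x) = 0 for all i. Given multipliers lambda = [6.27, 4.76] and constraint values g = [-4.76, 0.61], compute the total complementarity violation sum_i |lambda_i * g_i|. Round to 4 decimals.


KKT complementary slackness check:
lambda_1 * g_1 = 6.27 * -4.76 = -29.8452
lambda_2 * g_2 = 4.76 * 0.61 = 2.9036
Total violation = 29.8452 + 2.9036 = 32.7488


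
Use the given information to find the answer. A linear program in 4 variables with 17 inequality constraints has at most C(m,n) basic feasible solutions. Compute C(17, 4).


Each vertex corresponds to some choice of n active constraints out of m, so the number of vertices is at most C(m, n) = m! / (n!(m-n)!).
m = 17, n = 4
Numerator: 17 * 16 * 15 * 14
Denominator: 4! = 24
C(17, 4) = 2380


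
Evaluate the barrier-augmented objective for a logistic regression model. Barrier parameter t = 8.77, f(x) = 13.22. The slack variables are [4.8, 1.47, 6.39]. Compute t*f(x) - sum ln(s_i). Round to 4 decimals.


Step 1: Compute log-barrier.
ln values: [1.5686, 0.3853, 1.8547]
phi = -(1.5686 + 0.3853 + 1.8547) = -3.8086
Step 2: Compute augmented objective.
t*f(x) = 8.77*13.22 = 115.9394
Total = 115.9394 - 3.8086 = 112.1308


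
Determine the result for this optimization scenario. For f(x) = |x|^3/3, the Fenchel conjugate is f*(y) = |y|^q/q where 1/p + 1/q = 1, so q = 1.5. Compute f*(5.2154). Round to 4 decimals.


The conjugate exponent q satisfies 1/p + 1/q = 1.
p = 3, so q = 3/(3 - 1) = 1.5
|y|^q = 5.2154^1.5 = 11.9105
f*(5.2154) = 11.9105 / 1.5 = 7.9404


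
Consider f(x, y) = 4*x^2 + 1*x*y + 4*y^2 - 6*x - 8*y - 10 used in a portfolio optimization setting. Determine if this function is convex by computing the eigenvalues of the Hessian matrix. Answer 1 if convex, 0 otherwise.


The Hessian of f(x,y) = 4*x^2 + 1*x*y + 4*y^2 - 6*x - 8*y - 10 is:
H = [[8, 1], [1, 8]]
Trace = 8 + 8 = 16
Determinant = 8*8 - (1)^2 = 63
Discriminant = (16)^2 - 4*63 = 4.0
Eigenvalues: lambda_1 = 7.0, lambda_2 = 9.0
The function is convex.

1


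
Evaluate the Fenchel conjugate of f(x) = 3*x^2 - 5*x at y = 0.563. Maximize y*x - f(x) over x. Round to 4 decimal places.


f*(y) = sup_x {y*x - a*x^2 - b*x} = sup_x {(y-b)*x - a*x^2}
FOC: (y - b) - 2a*x = 0 => x* = (y - b)/(2a)
x* = (0.563 + 5)/(2*3) = 0.9272
f*(0.563) = (y-b)^2/(4a) = (0.563 + 5)^2/(4*3)
= 30.947/12 = 2.5789


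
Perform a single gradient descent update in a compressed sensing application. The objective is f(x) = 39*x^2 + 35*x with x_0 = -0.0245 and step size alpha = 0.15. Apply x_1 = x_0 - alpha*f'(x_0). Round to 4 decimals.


We compute the gradient at x_0 and apply the update.
f'(x) = 78*x + 35
f'(-0.0245) = 78*-0.0245 + 35 = 33.089
x_1 = -0.0245 - 0.15*33.089 = -4.9879


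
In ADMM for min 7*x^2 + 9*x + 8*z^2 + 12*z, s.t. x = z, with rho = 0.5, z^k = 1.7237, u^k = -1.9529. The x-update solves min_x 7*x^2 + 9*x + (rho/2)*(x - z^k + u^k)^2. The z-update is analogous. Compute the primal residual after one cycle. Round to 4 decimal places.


ADMM iteration with rho = 0.5, z^k = 1.7237, u^k = -1.9529
Step 1: x-update.
Minimize 7*x^2 + 9*x + (0.5/2)*(x - 1.7237 - 1.9529)^2
FOC: (2*7 + 0.5)*x = -9 + 0.5*(1.7237 + 1.9529)
x^{k+1} = -0.4939
Step 2: z-update.
Minimize 8*z^2 + 12*z + (0.5/2)*(-0.4939 - z - 1.9529)^2
FOC: (2*8 + 0.5)*z = -12 + 0.5*(-0.4939 - 1.9529)
z^{k+1} = -0.8014
Step 3: u-update.
u^{k+1} = -1.9529 - 0.4939 + 0.8014 = -1.6454
Step 4: Primal residual = |-0.4939 + 0.8014| = 0.3075


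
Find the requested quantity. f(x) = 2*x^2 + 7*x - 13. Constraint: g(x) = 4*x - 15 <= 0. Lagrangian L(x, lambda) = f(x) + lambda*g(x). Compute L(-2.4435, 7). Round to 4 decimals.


Step 1: Evaluate f(x).
f(-2.4435) = 2*(-2.4435)^2 + 7*(-2.4435) - 13 = -18.1631
Step 2: Evaluate g(x).
g(-2.4435) = 4*-2.4435 - 15 = -24.774
Step 3: Compute Lagrangian.
L = -18.1631 + 7*-24.774 = -191.5811


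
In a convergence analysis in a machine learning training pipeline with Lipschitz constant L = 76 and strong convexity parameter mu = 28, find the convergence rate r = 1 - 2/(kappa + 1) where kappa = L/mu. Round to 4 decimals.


Step 1: Compute the condition number.
kappa = L/mu = 76/28 = 2.7143
Step 2: Compute the convergence rate.
r = 1 - 2/(kappa + 1) = 1 - 2*mu/(L + mu) = (L - mu)/(L + mu) = 48/104 = 0.4615


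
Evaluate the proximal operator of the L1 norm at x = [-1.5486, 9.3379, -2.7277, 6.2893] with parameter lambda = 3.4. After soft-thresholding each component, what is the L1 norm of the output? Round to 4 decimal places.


Soft-thresholding with lambda = 3.4:
prox(-1.5486) = sign(-1.5486)*max(|-1.5486| - 3.4, 0) = 0.0
prox(9.3379) = sign(9.3379)*max(|9.3379| - 3.4, 0) = 5.9379
prox(-2.7277) = sign(-2.7277)*max(|-2.7277| - 3.4, 0) = 0.0
prox(6.2893) = sign(6.2893)*max(|6.2893| - 3.4, 0) = 2.8893
prox(x) = [0.0, 5.9379, 0.0, 2.8893]
||prox(x)||_1 = 0.0 + 5.9379 + 0.0 + 2.8893 = 8.8272


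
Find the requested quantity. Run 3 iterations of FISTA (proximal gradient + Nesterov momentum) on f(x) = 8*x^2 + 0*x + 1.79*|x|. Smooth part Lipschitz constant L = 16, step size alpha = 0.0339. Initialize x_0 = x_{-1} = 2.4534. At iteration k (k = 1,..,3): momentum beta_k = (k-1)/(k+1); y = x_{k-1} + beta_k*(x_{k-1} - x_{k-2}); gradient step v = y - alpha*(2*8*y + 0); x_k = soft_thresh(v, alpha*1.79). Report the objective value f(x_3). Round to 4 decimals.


FISTA on f(x) = 8*x^2 + 0*x + 1.79*|x|
L = 16, alpha = 0.0339
Iteration 1: beta = 0.0, y = 2.4534 + 0.0*(2.4534 - 2.4534) = 2.4534
  grad(y) = 39.2544, v = y - alpha*grad = 1.1227
  prox(v) = soft_thresh(1.1227, 0.0607) = 1.062
Iteration 2: beta = 0.3333, y = 1.062 + 0.3333*(1.062 - 2.4534) = 0.5982
  grad(y) = 9.5711, v = y - alpha*grad = 0.2737
  prox(v) = soft_thresh(0.2737, 0.0607) = 0.2131
Iteration 3: beta = 0.5, y = 0.2131 + 0.5*(0.2131 - 1.062) = -0.2114
  grad(y) = -3.3827, v = y - alpha*grad = -0.0967
  prox(v) = soft_thresh(-0.0967, 0.0607) = -0.0361
f(x_3) = 8*(-0.0361)^2 + 0*(-0.0361) + 1.79*|-0.0361| = 0.075


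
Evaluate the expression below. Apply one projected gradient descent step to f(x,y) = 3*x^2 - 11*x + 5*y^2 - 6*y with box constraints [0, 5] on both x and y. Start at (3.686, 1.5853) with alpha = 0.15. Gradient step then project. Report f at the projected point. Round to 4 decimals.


Step 1: Compute gradient at (3.686, 1.5853).
grad_x = 2*3*3.686 - 11 = 11.116
grad_y = 2*5*1.5853 - 6 = 9.853
Step 2: Gradient step.
x_raw = 3.686 - 0.15*11.116 = 2.0186
y_raw = 1.5853 - 0.15*9.853 = 0.1074
Step 3: Project onto [0, 5].
x_proj = clip(2.0186) = 2.0186
y_proj = clip(0.1074) = 0.1074
Step 4: Evaluate f.
f(2.0186, 0.1074) = -10.5668


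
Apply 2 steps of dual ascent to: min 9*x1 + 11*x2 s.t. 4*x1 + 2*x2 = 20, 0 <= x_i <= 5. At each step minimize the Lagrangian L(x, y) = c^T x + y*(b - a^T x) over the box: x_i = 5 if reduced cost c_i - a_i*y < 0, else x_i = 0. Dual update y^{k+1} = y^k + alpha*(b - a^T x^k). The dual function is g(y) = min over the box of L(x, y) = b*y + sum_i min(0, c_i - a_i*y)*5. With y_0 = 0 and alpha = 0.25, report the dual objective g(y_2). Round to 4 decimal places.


Dual ascent for LP: min 9*x1 + 11*x2, 4*x1 + 2*x2 = 20, 0 <= x_i <= 5
Step 1: y^k = 0.0, reduced costs: (9.0, 11.0)
  x^k = (0.0, 0.0), subgradient = b - a^T x = 20.0
  y^{k+1} = 0.0 + 0.25*20.0 = 5.0
Step 2: y^k = 5.0, reduced costs: (-11.0, 1.0)
  x^k = (5.0, 0.0), subgradient = b - a^T x = 0.0
  y^{k+1} = 5.0 + 0.25*0.0 = 5.0
Dual objective at y_2 = 5.0: reduced costs (-11.0, 1.0), box minimizer x = (5.0, 0.0)
g(y_2) = b*y + (c1 - a1*y)*x1 + (c2 - a2*y)*x2 = 20*5.0 + (-11.0)*5.0 + 1.0*0.0 = 100.0 - 55.0 + 0.0 = 45.0


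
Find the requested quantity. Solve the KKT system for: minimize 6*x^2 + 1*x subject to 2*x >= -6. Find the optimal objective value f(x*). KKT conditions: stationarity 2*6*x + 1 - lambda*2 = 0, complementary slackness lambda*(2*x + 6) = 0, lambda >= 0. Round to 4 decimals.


Step 1: Try lambda = 0 (constraint inactive).
Stationarity: 2*6*x + 1 = 0
x* = -1/(2*6) = -1/12 = -0.0833 (rounded; the exact value -1/12 is used below)
Check constraint: 2*-0.0833 = -0.1666 >= -6 -- satisfied.
Step 2: Compute optimal value.
f(x*) = 6*(-1/12)^2 + 1*(-1/12) = -0.0417


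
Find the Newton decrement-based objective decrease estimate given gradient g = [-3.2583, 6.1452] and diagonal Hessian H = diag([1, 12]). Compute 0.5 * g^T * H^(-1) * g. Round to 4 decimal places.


Step 1: H is diagonal, so H^(-1) * g = [-3.2583, 0.5121].
Step 2: g^T H^(-1) g = sum_i g_i^2 / H_ii
  = (-3.2583)^2/1 + (6.1452)^2/12
  = 10.6165 + 3.147 = 13.7635
Step 3: Objective decrease = 0.5 * g^T H^(-1) g = 6.8817


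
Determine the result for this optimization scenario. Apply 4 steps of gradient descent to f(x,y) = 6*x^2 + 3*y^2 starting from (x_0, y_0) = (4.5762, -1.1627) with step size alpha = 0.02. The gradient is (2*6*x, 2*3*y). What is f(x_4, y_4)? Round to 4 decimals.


Gradient descent on f(x,y) = 6*x^2 + 3*y^2.
Starting point: (4.5762, -1.1627), alpha = 0.02
Step 1: grad_x = 2*6*4.5762 = 54.9144, grad_y = 2*3*-1.1627 = -6.9762
  x_1 = 4.5762 - 0.02*54.9144 = 3.4779
  y_1 = -1.1627 - 0.02*-6.9762 = -1.0232
Step 2: grad_x = 2*6*3.4779 = 41.7349, grad_y = 2*3*-1.0232 = -6.1391
  x_2 = 3.4779 - 0.02*41.7349 = 2.6432
  y_2 = -1.0232 - 0.02*-6.1391 = -0.9004
Step 3: grad_x = 2*6*2.6432 = 31.7186, grad_y = 2*3*-0.9004 = -5.4024
  x_3 = 2.6432 - 0.02*31.7186 = 2.0088
  y_3 = -0.9004 - 0.02*-5.4024 = -0.7923
Step 4: grad_x = 2*6*2.0088 = 24.1061, grad_y = 2*3*-0.7923 = -4.7541
  x_4 = 2.0088 - 0.02*24.1061 = 1.5267
  y_4 = -0.7923 - 0.02*-4.7541 = -0.6973
f(1.5267, -0.6973) = 6*1.5267^2 + 3*(-0.6973)^2 = 15.4438


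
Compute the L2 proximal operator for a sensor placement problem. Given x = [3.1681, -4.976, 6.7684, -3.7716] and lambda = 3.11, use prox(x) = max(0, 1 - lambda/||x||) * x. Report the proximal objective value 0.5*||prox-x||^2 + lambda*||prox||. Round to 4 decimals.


Step 1: Compute ||x||.
||x|| = 9.7383
Step 2: Compute scaling factor.
scale = max(0, 1 - 3.11/9.7383) = 0.6806
Step 3: prox(x) = [2.1563, -3.3869, 4.6069, -2.5671]
||prox(x)|| = 6.6283
Step 4: Proximal objective.
0.5*||prox-x||^2 = 4.8361
lambda*||prox|| = 20.614
Total = 25.4499


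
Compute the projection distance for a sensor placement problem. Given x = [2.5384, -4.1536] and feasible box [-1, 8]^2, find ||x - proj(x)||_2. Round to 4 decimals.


Project each component onto [-1, 8].
clip(2.5384) = 2.5384, clip(-4.1536) = -1.0
Projection = [2.5384, -1.0]
Squared diffs: [0.0, 9.9452]
Distance = sqrt(9.9452) = 3.1536


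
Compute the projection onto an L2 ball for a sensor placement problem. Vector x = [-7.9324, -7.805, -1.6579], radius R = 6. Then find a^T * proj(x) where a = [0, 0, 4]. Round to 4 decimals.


Step 1: Compute ||x|| (intermediates to 6 decimals).
||x|| = sqrt((-7.9324)^2 + (-7.805)^2 + (-1.6579)^2) = 11.251206
Step 2: Project.
Since ||x|| > R, scale = R/||x|| = 6/11.251206 = 0.533276, proj(x) = scale * x
proj(x) = [-4.230159, -4.162219, -0.884118]
Step 3: Dot product.
a^T * proj(x) = 0*(-4.230159) + 0*(-4.162219) + 4*(-0.884118) = -3.5365


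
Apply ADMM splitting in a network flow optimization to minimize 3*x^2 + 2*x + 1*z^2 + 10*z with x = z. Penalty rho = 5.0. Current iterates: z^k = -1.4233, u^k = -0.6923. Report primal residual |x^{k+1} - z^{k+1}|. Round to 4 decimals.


ADMM iteration with rho = 5.0, z^k = -1.4233, u^k = -0.6923
Step 1: x-update.
Minimize 3*x^2 + 2*x + (5.0/2)*(x + 1.4233 - 0.6923)^2
FOC: (2*3 + 5.0)*x = -2 + 5.0*(-1.4233 + 0.6923)
x^{k+1} = -0.5141
Step 2: z-update.
Minimize 1*z^2 + 10*z + (5.0/2)*(-0.5141 - z - 0.6923)^2
FOC: (2*1 + 5.0)*z = -10 + 5.0*(-0.5141 - 0.6923)
z^{k+1} = -2.2903
Step 3: u-update.
u^{k+1} = -0.6923 - 0.5141 + 2.2903 = 1.0839
Step 4: Primal residual = |-0.5141 + 2.2903| = 1.7762


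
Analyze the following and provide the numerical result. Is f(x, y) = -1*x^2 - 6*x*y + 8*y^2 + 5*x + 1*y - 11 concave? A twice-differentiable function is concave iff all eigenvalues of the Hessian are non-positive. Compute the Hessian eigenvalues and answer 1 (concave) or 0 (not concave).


The Hessian of f(x,y) = -1*x^2 - 6*x*y + 8*y^2 + 5*x + 1*y - 11 is:
H = [[-2, -6], [-6, 16]]
Trace = -2 + 16 = 14
Determinant = -2*16 - (-6)^2 = -68
Discriminant = (14)^2 - 4*-68 = 468.0
Eigenvalues: lambda_1 = -3.8167, lambda_2 = 17.8167
The function is not concave.

0


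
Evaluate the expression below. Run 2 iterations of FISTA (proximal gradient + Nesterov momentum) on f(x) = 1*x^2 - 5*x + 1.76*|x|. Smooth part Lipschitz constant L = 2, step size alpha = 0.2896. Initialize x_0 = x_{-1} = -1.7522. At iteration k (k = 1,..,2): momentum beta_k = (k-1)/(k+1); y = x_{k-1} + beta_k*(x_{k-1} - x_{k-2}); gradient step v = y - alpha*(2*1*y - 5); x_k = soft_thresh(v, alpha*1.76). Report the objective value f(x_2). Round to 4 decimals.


FISTA on f(x) = 1*x^2 - 5*x + 1.76*|x|
L = 2, alpha = 0.2896
Iteration 1: beta = 0.0, y = -1.7522 + 0.0*(-1.7522 + 1.7522) = -1.7522
  grad(y) = -8.5044, v = y - alpha*grad = 0.7107
  prox(v) = soft_thresh(0.7107, 0.5097) = 0.201
Iteration 2: beta = 0.3333, y = 0.201 + 0.3333*(0.201 + 1.7522) = 0.852
  grad(y) = -3.2959, v = y - alpha*grad = 1.8065
  prox(v) = soft_thresh(1.8065, 0.5097) = 1.2968
f(x_2) = 1*1.2968^2 - 5*1.2968 + 1.76*|1.2968| = -2.52


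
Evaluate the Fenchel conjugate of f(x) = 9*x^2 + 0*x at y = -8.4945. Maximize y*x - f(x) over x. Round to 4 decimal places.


f*(y) = sup_x {y*x - a*x^2 - b*x} = sup_x {(y-b)*x - a*x^2}
FOC: (y - b) - 2a*x = 0 => x* = (y - b)/(2a)
x* = (-8.4945 - 0)/(2*9) = -0.4719
f*(-8.4945) = (y-b)^2/(4a) = (-8.4945 - 0)^2/(4*9)
= 72.1565/36 = 2.0043


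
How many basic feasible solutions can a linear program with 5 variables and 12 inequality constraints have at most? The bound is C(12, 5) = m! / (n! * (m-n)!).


Each vertex corresponds to some choice of n active constraints out of m, so the number of vertices is at most C(m, n) = m! / (n!(m-n)!).
m = 12, n = 5
Numerator: 12 * 11 * 10 * 9 * 8
Denominator: 5! = 120
C(12, 5) = 792


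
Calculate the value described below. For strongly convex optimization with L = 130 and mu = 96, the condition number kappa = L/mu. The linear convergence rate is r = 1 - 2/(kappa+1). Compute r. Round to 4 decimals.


Step 1: Compute the condition number.
kappa = L/mu = 130/96 = 1.3542
Step 2: Compute the convergence rate.
r = 1 - 2/(kappa + 1) = 1 - 2*mu/(L + mu) = (L - mu)/(L + mu) = 34/226 = 0.1504


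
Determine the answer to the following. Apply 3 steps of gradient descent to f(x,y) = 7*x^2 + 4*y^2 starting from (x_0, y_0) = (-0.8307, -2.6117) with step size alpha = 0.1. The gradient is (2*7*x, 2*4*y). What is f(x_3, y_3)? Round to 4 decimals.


Gradient descent on f(x,y) = 7*x^2 + 4*y^2.
Starting point: (-0.8307, -2.6117), alpha = 0.1
Step 1: grad_x = 2*7*-0.8307 = -11.6298, grad_y = 2*4*-2.6117 = -20.8936
  x_1 = -0.8307 - 0.1*-11.6298 = 0.3323
  y_1 = -2.6117 - 0.1*-20.8936 = -0.5223
Step 2: grad_x = 2*7*0.3323 = 4.6519, grad_y = 2*4*-0.5223 = -4.1787
  x_2 = 0.3323 - 0.1*4.6519 = -0.1329
  y_2 = -0.5223 - 0.1*-4.1787 = -0.1045
Step 3: grad_x = 2*7*-0.1329 = -1.8608, grad_y = 2*4*-0.1045 = -0.8357
  x_3 = -0.1329 - 0.1*-1.8608 = 0.0532
  y_3 = -0.1045 - 0.1*-0.8357 = -0.0209
f(0.0532, -0.0209) = 7*0.0532^2 + 4*(-0.0209)^2 = 0.0215


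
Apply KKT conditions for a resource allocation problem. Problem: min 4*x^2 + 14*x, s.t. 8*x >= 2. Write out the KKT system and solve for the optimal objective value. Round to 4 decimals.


Step 1: Try lambda = 0 (constraint inactive).
x_unc = -14/(2*4) = -1.75
Check: 8*-1.75 = -14.0 < 2 -- violated!
Step 2: Constraint must be active: 8*x = 2
x* = 2/8 = 0.25
lambda = (2*4*0.25 + 14)/8 = 2.0
Step 3: Compute optimal value.
f(x*) = 4*0.25^2 + 14*0.25 = 3.75


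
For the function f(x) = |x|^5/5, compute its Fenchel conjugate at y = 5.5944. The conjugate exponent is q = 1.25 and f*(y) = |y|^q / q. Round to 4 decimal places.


The conjugate exponent q satisfies 1/p + 1/q = 1.
p = 5, so q = 5/(5 - 1) = 1.25
|y|^q = 5.5944^1.25 = 8.6038
f*(5.5944) = 8.6038 / 1.25 = 6.8831


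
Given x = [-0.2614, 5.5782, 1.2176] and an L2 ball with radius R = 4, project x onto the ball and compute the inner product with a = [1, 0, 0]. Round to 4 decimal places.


Step 1: Compute ||x|| (intermediates to 6 decimals).
||x|| = sqrt((-0.2614)^2 + 5.5782^2 + 1.2176^2) = 5.715522
Step 2: Project.
Since ||x|| > R, scale = R/||x|| = 4/5.715522 = 0.699849, proj(x) = scale * x
proj(x) = [-0.182941, 3.903898, 0.852136]
Step 3: Dot product.
a^T * proj(x) = 1*(-0.182941) + 0*3.903898 + 0*0.852136 = -0.1829


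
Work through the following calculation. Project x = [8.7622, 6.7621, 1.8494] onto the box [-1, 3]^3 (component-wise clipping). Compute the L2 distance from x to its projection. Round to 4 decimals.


Project each component onto [-1, 3].
clip(8.7622) = 3.0, clip(6.7621) = 3.0, clip(1.8494) = 1.8494
Projection = [3.0, 3.0, 1.8494]
Squared diffs: [33.2029, 14.1534, 0.0]
Distance = sqrt(47.3563) = 6.8816


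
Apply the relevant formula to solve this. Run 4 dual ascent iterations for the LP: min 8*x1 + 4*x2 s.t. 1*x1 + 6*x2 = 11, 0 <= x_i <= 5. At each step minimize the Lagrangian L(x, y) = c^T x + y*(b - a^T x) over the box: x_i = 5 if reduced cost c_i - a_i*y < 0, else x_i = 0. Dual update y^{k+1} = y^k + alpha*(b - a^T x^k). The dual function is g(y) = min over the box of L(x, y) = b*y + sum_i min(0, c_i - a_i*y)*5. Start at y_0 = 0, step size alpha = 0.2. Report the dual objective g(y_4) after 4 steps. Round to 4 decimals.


Dual ascent for LP: min 8*x1 + 4*x2, 1*x1 + 6*x2 = 11, 0 <= x_i <= 5
Step 1: y^k = 0.0, reduced costs: (8.0, 4.0)
  x^k = (0.0, 0.0), subgradient = b - a^T x = 11.0
  y^{k+1} = 0.0 + 0.2*11.0 = 2.2
Step 2: y^k = 2.2, reduced costs: (5.8, -9.2)
  x^k = (0.0, 5.0), subgradient = b - a^T x = -19.0
  y^{k+1} = 2.2 + 0.2*-19.0 = -1.6
Step 3: y^k = -1.6, reduced costs: (9.6, 13.6)
  x^k = (0.0, 0.0), subgradient = b - a^T x = 11.0
  y^{k+1} = -1.6 + 0.2*11.0 = 0.6
Step 4: y^k = 0.6, reduced costs: (7.4, 0.4)
  x^k = (0.0, 0.0), subgradient = b - a^T x = 11.0
  y^{k+1} = 0.6 + 0.2*11.0 = 2.8
Dual objective at y_4 = 2.8: reduced costs (5.2, -12.8), box minimizer x = (0.0, 5.0)
g(y_4) = b*y + (c1 - a1*y)*x1 + (c2 - a2*y)*x2 = 11*2.8 + 5.2*0.0 + (-12.8)*5.0 = 30.8 + 0.0 - 64.0 = -33.2


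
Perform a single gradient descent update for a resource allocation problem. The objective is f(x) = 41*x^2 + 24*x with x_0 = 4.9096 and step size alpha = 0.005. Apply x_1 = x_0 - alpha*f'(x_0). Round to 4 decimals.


We compute the gradient at x_0 and apply the update.
f'(x) = 82*x + 24
f'(4.9096) = 82*4.9096 + 24 = 426.5872
x_1 = 4.9096 - 0.005*426.5872 = 2.7767


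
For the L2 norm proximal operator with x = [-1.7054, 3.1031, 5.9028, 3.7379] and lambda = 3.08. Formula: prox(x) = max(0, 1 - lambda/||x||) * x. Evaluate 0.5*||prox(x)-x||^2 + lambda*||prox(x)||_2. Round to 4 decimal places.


Step 1: Compute ||x||.
||x|| = 7.8328
Step 2: Compute scaling factor.
scale = max(0, 1 - 3.08/7.8328) = 0.6068
Step 3: prox(x) = [-1.0348, 1.8829, 3.5817, 2.2681]
||prox(x)|| = 4.7528
Step 4: Proximal objective.
0.5*||prox-x||^2 = 4.7432
lambda*||prox|| = 14.6386
Total = 19.3818


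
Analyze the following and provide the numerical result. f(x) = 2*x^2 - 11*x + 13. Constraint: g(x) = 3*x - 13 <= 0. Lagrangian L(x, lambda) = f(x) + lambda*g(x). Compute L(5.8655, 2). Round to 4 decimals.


Step 1: Evaluate f(x).
f(5.8655) = 2*5.8655^2 - 11*5.8655 + 13 = 17.2877
Step 2: Evaluate g(x).
g(5.8655) = 3*5.8655 - 13 = 4.5965
Step 3: Compute Lagrangian.
L = 17.2877 + 2*4.5965 = 26.4807


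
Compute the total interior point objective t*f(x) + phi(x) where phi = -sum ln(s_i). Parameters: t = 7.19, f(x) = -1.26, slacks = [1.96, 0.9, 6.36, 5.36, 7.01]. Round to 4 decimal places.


Step 1: Compute log-barrier.
ln values: [0.6729, -0.1054, 1.85, 1.679, 1.9473]
phi = -(0.6729 - 0.1054 + 1.85 + 1.679 + 1.9473) = -6.0439
Step 2: Compute augmented objective.
t*f(x) = 7.19*-1.26 = -9.0594
Total = -9.0594 - 6.0439 = -15.1033


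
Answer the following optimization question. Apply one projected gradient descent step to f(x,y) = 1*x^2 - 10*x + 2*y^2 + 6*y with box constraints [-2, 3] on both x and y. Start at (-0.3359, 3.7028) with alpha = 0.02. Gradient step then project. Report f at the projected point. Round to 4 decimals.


Step 1: Compute gradient at (-0.3359, 3.7028).
grad_x = 2*1*-0.3359 - 10 = -10.6718
grad_y = 2*2*3.7028 + 6 = 20.8112
Step 2: Gradient step.
x_raw = -0.3359 - 0.02*-10.6718 = -0.1225
y_raw = 3.7028 - 0.02*20.8112 = 3.2866
Step 3: Project onto [-2, 3].
x_proj = clip(-0.1225) = -0.1225
y_proj = clip(3.2866) = 3.0
Step 4: Evaluate f.
f(-0.1225, 3.0) = 37.2396


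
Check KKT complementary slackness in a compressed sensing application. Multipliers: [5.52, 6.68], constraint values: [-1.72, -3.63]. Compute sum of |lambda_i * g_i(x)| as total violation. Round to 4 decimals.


KKT complementary slackness check:
lambda_1 * g_1 = 5.52 * -1.72 = -9.4944
lambda_2 * g_2 = 6.68 * -3.63 = -24.2484
Total violation = 9.4944 + 24.2484 = 33.7428


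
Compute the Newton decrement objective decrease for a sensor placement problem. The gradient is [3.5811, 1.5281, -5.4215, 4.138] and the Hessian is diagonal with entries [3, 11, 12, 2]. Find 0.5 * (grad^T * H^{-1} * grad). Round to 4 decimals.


Step 1: H is diagonal, so H^(-1) * g = [1.1937, 0.1389, -0.4518, 2.069].
Step 2: g^T H^(-1) g = sum_i g_i^2 / H_ii
  = (3.5811)^2/3 + (1.5281)^2/11 + (-5.4215)^2/12 + (4.138)^2/2
  = 4.2748 + 0.2123 + 2.4494 + 8.5615 = 15.498
Step 3: Objective decrease = 0.5 * g^T H^(-1) g = 7.749


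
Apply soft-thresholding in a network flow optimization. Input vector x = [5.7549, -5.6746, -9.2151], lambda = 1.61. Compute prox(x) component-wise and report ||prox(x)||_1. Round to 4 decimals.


Soft-thresholding with lambda = 1.61:
prox(5.7549) = sign(5.7549)*max(|5.7549| - 1.61, 0) = 4.1449
prox(-5.6746) = sign(-5.6746)*max(|-5.6746| - 1.61, 0) = -4.0646
prox(-9.2151) = sign(-9.2151)*max(|-9.2151| - 1.61, 0) = -7.6051
prox(x) = [4.1449, -4.0646, -7.6051]
||prox(x)||_1 = 4.1449 + 4.0646 + 7.6051 = 15.8146
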